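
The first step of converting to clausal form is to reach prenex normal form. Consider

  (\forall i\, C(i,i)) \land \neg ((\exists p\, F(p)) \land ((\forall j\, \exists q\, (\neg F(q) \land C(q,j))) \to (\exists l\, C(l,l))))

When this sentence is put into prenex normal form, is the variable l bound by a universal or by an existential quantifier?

Rewrite implications/biconditionals: A → B as ¬A ∨ B.
  (\forall i\, C(i,i)) \land \neg ((\exists p\, F(p)) \land (\neg (\forall j\, \exists q\, (\neg F(q) \land C(q,j))) \lor (\exists l\, C(l,l))))
Push ¬ through the quantifiers and connectives to reach negation normal form:
  (\forall i\, C(i,i)) \land ((\forall p\, \neg F(p)) \lor (\forall j\, \exists q\, (\neg F(q) \land C(q,j))) \land (\forall l\, \neg C(l,l)))
All bound variables are already distinct, so no renaming is needed.
Pull the quantifiers to the front (each side's bound variable is not free in the other side):
  \forall i\, \forall p\, \forall j\, \exists q\, \forall l\, (C(i,i) \land (\neg F(p) \lor \neg F(q) \land C(q,j) \land \neg C(l,l)))
The quantifier \exists l sits under an odd number of negations (counting the antecedent side of each →), so it flips to \forall l.

universal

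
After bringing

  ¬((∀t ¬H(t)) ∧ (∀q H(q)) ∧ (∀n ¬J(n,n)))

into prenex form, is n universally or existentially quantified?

existential

Move each ¬ inward, flipping quantifiers it crosses:
  (∃t H(t)) ∨ (∃q ¬H(q)) ∨ (∃n J(n,n))
Extract every quantifier outward, since the variables are now distinct and don't occur free across branches:
  ∃t ∃q ∃n (H(t) ∨ ¬H(q) ∨ J(n,n))
The quantifier ∀n sits under an odd number of negations, so it flips to ∃n.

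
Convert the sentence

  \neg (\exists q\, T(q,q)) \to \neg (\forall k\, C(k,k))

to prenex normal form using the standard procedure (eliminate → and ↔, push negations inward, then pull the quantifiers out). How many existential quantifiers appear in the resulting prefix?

First replace A → B with ¬A ∨ B.
  \neg \neg (\exists q\, T(q,q)) \lor \neg (\forall k\, C(k,k))
Push ¬ through the quantifiers and connectives to reach negation normal form:
  (\exists q\, T(q,q)) \lor (\exists k\, \neg C(k,k))
All bound variables are already distinct, so no renaming is needed.
Pull the quantifiers to the front (each side's bound variable is not free in the other side):
  \exists q\, \exists k\, (T(q,q) \lor \neg C(k,k))
The prefix is \exists q \exists k: 0 universal, 2 existential.

2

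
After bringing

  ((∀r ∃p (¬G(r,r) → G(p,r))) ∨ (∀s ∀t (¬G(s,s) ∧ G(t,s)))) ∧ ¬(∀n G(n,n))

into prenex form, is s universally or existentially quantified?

universal

First replace A → B with ¬A ∨ B.
  ((∀r ∃p (¬¬G(r,r) ∨ G(p,r))) ∨ (∀s ∀t (¬G(s,s) ∧ G(t,s)))) ∧ ¬(∀n G(n,n))
Push ¬ through the quantifiers and connectives to reach negation normal form:
  ((∀r ∃p (G(r,r) ∨ G(p,r))) ∨ (∀s ∀t (¬G(s,s) ∧ G(t,s)))) ∧ (∃n ¬G(n,n))
Pull the quantifiers to the front (each side's bound variable is not free in the other side):
  ∀r ∃p ∀s ∀t ∃n ((G(r,r) ∨ G(p,r) ∨ ¬G(s,s) ∧ G(t,s)) ∧ ¬G(n,n))
The quantifier ∀s sits under an even number of negations (counting the antecedent side of each →), so it remains universal.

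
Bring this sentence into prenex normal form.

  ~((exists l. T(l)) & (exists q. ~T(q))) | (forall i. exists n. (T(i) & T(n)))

Drive negations inward (¬∀x A ≡ ∃x ¬A, ¬∃x A ≡ ∀x ¬A, De Morgan for ∧/∨):
  (forall l. ~T(l)) | (forall q. T(q)) | (forall i. exists n. (T(i) & T(n)))
Pull the quantifiers to the front (each side's bound variable is not free in the other side):
  forall l. forall q. forall i. exists n. (~T(l) | T(q) | T(i) & T(n))

forall l. forall q. forall i. exists n. (~T(l) | T(q) | T(i) & T(n))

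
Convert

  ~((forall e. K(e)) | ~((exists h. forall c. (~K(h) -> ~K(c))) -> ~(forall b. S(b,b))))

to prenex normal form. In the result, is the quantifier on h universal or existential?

Rewrite implications/biconditionals: A → B as ¬A ∨ B.
  ~((forall e. K(e)) | ~(~(exists h. forall c. (~~K(h) | ~K(c))) | ~(forall b. S(b,b))))
Push ¬ through the quantifiers and connectives to reach negation normal form:
  (exists e. ~K(e)) & ((forall h. exists c. (~K(h) & K(c))) | (exists b. ~S(b,b)))
All bound variables are already distinct, so no renaming is needed.
Finally move all quantifiers to the prefix:
  exists e. forall h. exists c. exists b. (~K(e) & (~K(h) & K(c) | ~S(b,b)))
The quantifier exists h sits under an odd number of negations (counting the antecedent side of each →), so it flips to forall h.

universal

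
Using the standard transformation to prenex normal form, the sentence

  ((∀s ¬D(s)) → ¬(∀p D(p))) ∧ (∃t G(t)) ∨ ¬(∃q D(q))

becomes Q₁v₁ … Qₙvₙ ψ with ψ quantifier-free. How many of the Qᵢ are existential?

First replace A → B with ¬A ∨ B.
  (¬(∀s ¬D(s)) ∨ ¬(∀p D(p))) ∧ (∃t G(t)) ∨ ¬(∃q D(q))
Move each ¬ inward, flipping quantifiers it crosses:
  ((∃s D(s)) ∨ (∃p ¬D(p))) ∧ (∃t G(t)) ∨ (∀q ¬D(q))
Pull the quantifiers to the front (each side's bound variable is not free in the other side):
  ∃s ∃p ∃t ∀q ((D(s) ∨ ¬D(p)) ∧ G(t) ∨ ¬D(q))
The prefix is ∃s ∃p ∃t ∀q: 1 universal, 3 existential.

3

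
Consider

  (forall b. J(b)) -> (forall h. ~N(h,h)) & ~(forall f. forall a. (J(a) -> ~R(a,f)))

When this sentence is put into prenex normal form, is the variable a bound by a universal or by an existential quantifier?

existential

First replace A → B with ¬A ∨ B.
  ~(forall b. J(b)) | (forall h. ~N(h,h)) & ~(forall f. forall a. (~J(a) | ~R(a,f)))
Push ¬ through the quantifiers and connectives to reach negation normal form:
  (exists b. ~J(b)) | (forall h. ~N(h,h)) & (exists f. exists a. (J(a) & R(a,f)))
All bound variables are already distinct, so no renaming is needed.
Pull the quantifiers to the front (each side's bound variable is not free in the other side):
  exists b. forall h. exists f. exists a. (~J(b) | ~N(h,h) & J(a) & R(a,f))
The quantifier forall a sits under an odd number of negations (counting the antecedent side of each →), so it flips to exists a.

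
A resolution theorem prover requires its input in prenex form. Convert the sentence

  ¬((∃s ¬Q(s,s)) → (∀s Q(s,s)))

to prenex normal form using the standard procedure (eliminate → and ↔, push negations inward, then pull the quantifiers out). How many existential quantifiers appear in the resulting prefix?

Eliminate → and ↔ using ¬ and ∨.
  ¬(¬(∃s ¬Q(s,s)) ∨ (∀s Q(s,s)))
Move each ¬ inward, flipping quantifiers it crosses:
  (∃s ¬Q(s,s)) ∧ (∃s ¬Q(s,s))
Rename bound variables to avoid capture: s↦z.
  (∃s ¬Q(s,s)) ∧ (∃z ¬Q(z,z))
Finally move all quantifiers to the prefix:
  ∃s ∃z (¬Q(s,s) ∧ ¬Q(z,z))
The prefix is ∃s ∃z: 0 universal, 2 existential.

2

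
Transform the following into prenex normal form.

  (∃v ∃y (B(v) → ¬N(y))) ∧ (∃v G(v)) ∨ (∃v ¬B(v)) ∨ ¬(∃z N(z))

∃v ∃y ∃t ∃q ∀z ((¬B(v) ∨ ¬N(y)) ∧ G(t) ∨ ¬B(q) ∨ ¬N(z))

First replace A → B with ¬A ∨ B.
  (∃v ∃y (¬B(v) ∨ ¬N(y))) ∧ (∃v G(v)) ∨ (∃v ¬B(v)) ∨ ¬(∃z N(z))
Drive negations inward (¬∀x A ≡ ∃x ¬A, ¬∃x A ≡ ∀x ¬A, De Morgan for ∧/∨):
  (∃v ∃y (¬B(v) ∨ ¬N(y))) ∧ (∃v G(v)) ∨ (∃v ¬B(v)) ∨ (∀z ¬N(z))
Rename bound variables to avoid capture: v↦t, v↦q.
  (∃v ∃y (¬B(v) ∨ ¬N(y))) ∧ (∃t G(t)) ∨ (∃q ¬B(q)) ∨ (∀z ¬N(z))
Extract every quantifier outward, since the variables are now distinct and don't occur free across branches:
  ∃v ∃y ∃t ∃q ∀z ((¬B(v) ∨ ¬N(y)) ∧ G(t) ∨ ¬B(q) ∨ ¬N(z))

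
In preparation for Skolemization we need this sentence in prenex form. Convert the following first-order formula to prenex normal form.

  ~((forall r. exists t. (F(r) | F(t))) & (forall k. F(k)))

exists r. forall t. exists k. (~F(r) & ~F(t) | ~F(k))

Push ¬ through the quantifiers and connectives to reach negation normal form:
  (exists r. forall t. (~F(r) & ~F(t))) | (exists k. ~F(k))
Finally move all quantifiers to the prefix:
  exists r. forall t. exists k. (~F(r) & ~F(t) | ~F(k))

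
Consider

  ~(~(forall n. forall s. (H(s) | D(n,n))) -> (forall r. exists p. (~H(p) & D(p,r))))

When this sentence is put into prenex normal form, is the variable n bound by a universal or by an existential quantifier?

Rewrite implications/biconditionals: A → B as ¬A ∨ B.
  ~(~~(forall n. forall s. (H(s) | D(n,n))) | (forall r. exists p. (~H(p) & D(p,r))))
Drive negations inward (¬∀x A ≡ ∃x ¬A, ¬∃x A ≡ ∀x ¬A, De Morgan for ∧/∨):
  (exists n. exists s. (~H(s) & ~D(n,n))) & (exists r. forall p. (H(p) | ~D(p,r)))
All bound variables are already distinct, so no renaming is needed.
Finally move all quantifiers to the prefix:
  exists n. exists s. exists r. forall p. (~H(s) & ~D(n,n) & (H(p) | ~D(p,r)))
The quantifier forall n sits under an odd number of negations (counting the antecedent side of each →), so it flips to exists n.

existential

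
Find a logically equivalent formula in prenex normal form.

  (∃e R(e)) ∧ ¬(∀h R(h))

∃e ∃h (R(e) ∧ ¬R(h))

Move each ¬ inward, flipping quantifiers it crosses:
  (∃e R(e)) ∧ (∃h ¬R(h))
All bound variables are already distinct, so no renaming is needed.
Extract every quantifier outward, since the variables are now distinct and don't occur free across branches:
  ∃e ∃h (R(e) ∧ ¬R(h))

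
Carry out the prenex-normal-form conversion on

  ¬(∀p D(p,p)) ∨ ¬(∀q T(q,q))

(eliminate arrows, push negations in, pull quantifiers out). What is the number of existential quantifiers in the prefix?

Drive negations inward (¬∀x A ≡ ∃x ¬A, ¬∃x A ≡ ∀x ¬A, De Morgan for ∧/∨):
  (∃p ¬D(p,p)) ∨ (∃q ¬T(q,q))
All bound variables are already distinct, so no renaming is needed.
Pull the quantifiers to the front (each side's bound variable is not free in the other side):
  ∃p ∃q (¬D(p,p) ∨ ¬T(q,q))
The prefix is ∃p ∃q: 0 universal, 2 existential.

2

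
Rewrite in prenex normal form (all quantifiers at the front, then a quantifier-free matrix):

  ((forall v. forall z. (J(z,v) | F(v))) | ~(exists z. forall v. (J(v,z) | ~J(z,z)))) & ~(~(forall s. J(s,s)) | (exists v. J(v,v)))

forall v. forall z. forall q. exists t. forall s. forall u. ((J(z,v) | F(v) | ~J(t,q) & J(q,q)) & J(s,s) & ~J(u,u))

Move each ¬ inward, flipping quantifiers it crosses:
  ((forall v. forall z. (J(z,v) | F(v))) | (forall z. exists v. (~J(v,z) & J(z,z)))) & (forall s. J(s,s)) & (forall v. ~J(v,v))
Give each quantifier a distinct variable: z↦q, v↦t, v↦u.
  ((forall v. forall z. (J(z,v) | F(v))) | (forall q. exists t. (~J(t,q) & J(q,q)))) & (forall s. J(s,s)) & (forall u. ~J(u,u))
Pull the quantifiers to the front (each side's bound variable is not free in the other side):
  forall v. forall z. forall q. exists t. forall s. forall u. ((J(z,v) | F(v) | ~J(t,q) & J(q,q)) & J(s,s) & ~J(u,u))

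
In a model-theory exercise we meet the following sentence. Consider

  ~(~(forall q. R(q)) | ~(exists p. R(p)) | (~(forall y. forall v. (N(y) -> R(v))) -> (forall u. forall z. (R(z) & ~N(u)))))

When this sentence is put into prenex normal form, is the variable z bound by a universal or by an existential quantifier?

existential

Rewrite implications/biconditionals: A → B as ¬A ∨ B.
  ~(~(forall q. R(q)) | ~(exists p. R(p)) | ~~(forall y. forall v. (~N(y) | R(v))) | (forall u. forall z. (R(z) & ~N(u))))
Move each ¬ inward, flipping quantifiers it crosses:
  (forall q. R(q)) & (exists p. R(p)) & (exists y. exists v. (N(y) & ~R(v))) & (exists u. exists z. (~R(z) | N(u)))
All bound variables are already distinct, so no renaming is needed.
Finally move all quantifiers to the prefix:
  forall q. exists p. exists y. exists v. exists u. exists z. (R(q) & R(p) & N(y) & ~R(v) & (~R(z) | N(u)))
The quantifier forall z sits under an odd number of negations (counting the antecedent side of each →), so it flips to exists z.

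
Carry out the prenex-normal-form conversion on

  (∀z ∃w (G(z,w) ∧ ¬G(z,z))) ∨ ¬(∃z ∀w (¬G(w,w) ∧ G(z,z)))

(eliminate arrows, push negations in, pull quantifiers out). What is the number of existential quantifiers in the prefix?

Move each ¬ inward, flipping quantifiers it crosses:
  (∀z ∃w (G(z,w) ∧ ¬G(z,z))) ∨ (∀z ∃w (G(w,w) ∨ ¬G(z,z)))
Rename bound variables to avoid capture: z↦b, w↦x.
  (∀z ∃w (G(z,w) ∧ ¬G(z,z))) ∨ (∀b ∃x (G(x,x) ∨ ¬G(b,b)))
Extract every quantifier outward, since the variables are now distinct and don't occur free across branches:
  ∀z ∃w ∀b ∃x (G(z,w) ∧ ¬G(z,z) ∨ G(x,x) ∨ ¬G(b,b))
The prefix is ∀z ∃w ∀b ∃x: 2 universal, 2 existential.

2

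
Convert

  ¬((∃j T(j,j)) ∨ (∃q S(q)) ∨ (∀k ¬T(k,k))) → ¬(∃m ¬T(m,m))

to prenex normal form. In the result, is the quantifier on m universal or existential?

universal

Rewrite implications/biconditionals: A → B as ¬A ∨ B.
  ¬¬((∃j T(j,j)) ∨ (∃q S(q)) ∨ (∀k ¬T(k,k))) ∨ ¬(∃m ¬T(m,m))
Move each ¬ inward, flipping quantifiers it crosses:
  (∃j T(j,j)) ∨ (∃q S(q)) ∨ (∀k ¬T(k,k)) ∨ (∀m T(m,m))
All bound variables are already distinct, so no renaming is needed.
Finally move all quantifiers to the prefix:
  ∃j ∃q ∀k ∀m (T(j,j) ∨ S(q) ∨ ¬T(k,k) ∨ T(m,m))
The quantifier ∃m sits under an odd number of negations (counting the antecedent side of each →), so it flips to ∀m.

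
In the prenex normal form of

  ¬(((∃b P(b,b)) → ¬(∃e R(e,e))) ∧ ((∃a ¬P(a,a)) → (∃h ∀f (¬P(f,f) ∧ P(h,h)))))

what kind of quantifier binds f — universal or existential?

Eliminate → and ↔ using ¬ and ∨.
  ¬((¬(∃b P(b,b)) ∨ ¬(∃e R(e,e))) ∧ (¬(∃a ¬P(a,a)) ∨ (∃h ∀f (¬P(f,f) ∧ P(h,h)))))
Push ¬ through the quantifiers and connectives to reach negation normal form:
  (∃b P(b,b)) ∧ (∃e R(e,e)) ∨ (∃a ¬P(a,a)) ∧ (∀h ∃f (P(f,f) ∨ ¬P(h,h)))
All bound variables are already distinct, so no renaming is needed.
Pull the quantifiers to the front (each side's bound variable is not free in the other side):
  ∃b ∃e ∃a ∀h ∃f (P(b,b) ∧ R(e,e) ∨ ¬P(a,a) ∧ (P(f,f) ∨ ¬P(h,h)))
The quantifier ∀f sits under an odd number of negations (counting the antecedent side of each →), so it flips to ∃f.

existential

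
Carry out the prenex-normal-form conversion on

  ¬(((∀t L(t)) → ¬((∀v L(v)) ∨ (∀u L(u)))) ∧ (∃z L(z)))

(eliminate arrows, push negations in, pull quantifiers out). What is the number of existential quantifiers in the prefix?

0

Eliminate → and ↔ using ¬ and ∨.
  ¬((¬(∀t L(t)) ∨ ¬((∀v L(v)) ∨ (∀u L(u)))) ∧ (∃z L(z)))
Move each ¬ inward, flipping quantifiers it crosses:
  (∀t L(t)) ∧ ((∀v L(v)) ∨ (∀u L(u))) ∨ (∀z ¬L(z))
Extract every quantifier outward, since the variables are now distinct and don't occur free across branches:
  ∀t ∀v ∀u ∀z (L(t) ∧ (L(v) ∨ L(u)) ∨ ¬L(z))
The prefix is ∀t ∀v ∀u ∀z: 4 universal, 0 existential.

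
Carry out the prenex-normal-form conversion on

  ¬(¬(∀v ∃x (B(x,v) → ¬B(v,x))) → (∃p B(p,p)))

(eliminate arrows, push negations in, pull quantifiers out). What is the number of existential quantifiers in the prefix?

1

Rewrite implications/biconditionals: A → B as ¬A ∨ B.
  ¬(¬¬(∀v ∃x (¬B(x,v) ∨ ¬B(v,x))) ∨ (∃p B(p,p)))
Drive negations inward (¬∀x A ≡ ∃x ¬A, ¬∃x A ≡ ∀x ¬A, De Morgan for ∧/∨):
  (∃v ∀x (B(x,v) ∧ B(v,x))) ∧ (∀p ¬B(p,p))
All bound variables are already distinct, so no renaming is needed.
Extract every quantifier outward, since the variables are now distinct and don't occur free across branches:
  ∃v ∀x ∀p (B(x,v) ∧ B(v,x) ∧ ¬B(p,p))
The prefix is ∃v ∀x ∀p: 2 universal, 1 existential.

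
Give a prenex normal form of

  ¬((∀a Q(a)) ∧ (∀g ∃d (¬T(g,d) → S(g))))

First replace A → B with ¬A ∨ B.
  ¬((∀a Q(a)) ∧ (∀g ∃d (¬¬T(g,d) ∨ S(g))))
Push ¬ through the quantifiers and connectives to reach negation normal form:
  (∃a ¬Q(a)) ∨ (∃g ∀d (¬T(g,d) ∧ ¬S(g)))
All bound variables are already distinct, so no renaming is needed.
Finally move all quantifiers to the prefix:
  ∃a ∃g ∀d (¬Q(a) ∨ ¬T(g,d) ∧ ¬S(g))

∃a ∃g ∀d (¬Q(a) ∨ ¬T(g,d) ∧ ¬S(g))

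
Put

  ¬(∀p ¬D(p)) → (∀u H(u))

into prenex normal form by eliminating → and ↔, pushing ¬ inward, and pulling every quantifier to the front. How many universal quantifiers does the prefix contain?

2

Rewrite implications/biconditionals: A → B as ¬A ∨ B.
  ¬¬(∀p ¬D(p)) ∨ (∀u H(u))
Push ¬ through the quantifiers and connectives to reach negation normal form:
  (∀p ¬D(p)) ∨ (∀u H(u))
All bound variables are already distinct, so no renaming is needed.
Pull the quantifiers to the front (each side's bound variable is not free in the other side):
  ∀p ∀u (¬D(p) ∨ H(u))
The prefix is ∀p ∀u: 2 universal, 0 existential.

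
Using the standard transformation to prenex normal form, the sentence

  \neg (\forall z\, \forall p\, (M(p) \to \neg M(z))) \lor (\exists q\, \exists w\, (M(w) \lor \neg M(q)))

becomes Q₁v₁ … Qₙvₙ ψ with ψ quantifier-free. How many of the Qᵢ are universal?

0

Rewrite implications/biconditionals: A → B as ¬A ∨ B.
  \neg (\forall z\, \forall p\, (\neg M(p) \lor \neg M(z))) \lor (\exists q\, \exists w\, (M(w) \lor \neg M(q)))
Move each ¬ inward, flipping quantifiers it crosses:
  (\exists z\, \exists p\, (M(p) \land M(z))) \lor (\exists q\, \exists w\, (M(w) \lor \neg M(q)))
All bound variables are already distinct, so no renaming is needed.
Extract every quantifier outward, since the variables are now distinct and don't occur free across branches:
  \exists z\, \exists p\, \exists q\, \exists w\, (M(p) \land M(z) \lor M(w) \lor \neg M(q))
The prefix is \exists z \exists p \exists q \exists w: 0 universal, 4 existential.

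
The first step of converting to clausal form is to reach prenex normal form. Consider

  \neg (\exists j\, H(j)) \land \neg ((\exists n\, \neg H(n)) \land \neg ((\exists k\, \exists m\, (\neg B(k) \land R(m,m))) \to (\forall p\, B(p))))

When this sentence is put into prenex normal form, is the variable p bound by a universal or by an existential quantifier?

universal

Eliminate → and ↔ using ¬ and ∨.
  \neg (\exists j\, H(j)) \land \neg ((\exists n\, \neg H(n)) \land \neg (\neg (\exists k\, \exists m\, (\neg B(k) \land R(m,m))) \lor (\forall p\, B(p))))
Push ¬ through the quantifiers and connectives to reach negation normal form:
  (\forall j\, \neg H(j)) \land ((\forall n\, H(n)) \lor (\forall k\, \forall m\, (B(k) \lor \neg R(m,m))) \lor (\forall p\, B(p)))
All bound variables are already distinct, so no renaming is needed.
Pull the quantifiers to the front (each side's bound variable is not free in the other side):
  \forall j\, \forall n\, \forall k\, \forall m\, \forall p\, (\neg H(j) \land (H(n) \lor B(k) \lor \neg R(m,m) \lor B(p)))
The quantifier \forall p sits under an even number of negations (counting the antecedent side of each →), so it remains universal.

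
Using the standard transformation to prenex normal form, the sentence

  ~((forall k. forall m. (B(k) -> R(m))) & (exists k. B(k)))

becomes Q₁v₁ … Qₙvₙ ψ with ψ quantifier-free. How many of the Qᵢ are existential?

First replace A → B with ¬A ∨ B.
  ~((forall k. forall m. (~B(k) | R(m))) & (exists k. B(k)))
Push ¬ through the quantifiers and connectives to reach negation normal form:
  (exists k. exists m. (B(k) & ~R(m))) | (forall k. ~B(k))
Give each quantifier a distinct variable: k↦w.
  (exists k. exists m. (B(k) & ~R(m))) | (forall w. ~B(w))
Finally move all quantifiers to the prefix:
  exists k. exists m. forall w. (B(k) & ~R(m) | ~B(w))
The prefix is exists k exists m forall w: 1 universal, 2 existential.

2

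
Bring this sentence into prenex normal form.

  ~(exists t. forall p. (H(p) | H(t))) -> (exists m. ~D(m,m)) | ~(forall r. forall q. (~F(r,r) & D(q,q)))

Rewrite implications/biconditionals: A → B as ¬A ∨ B.
  ~~(exists t. forall p. (H(p) | H(t))) | (exists m. ~D(m,m)) | ~(forall r. forall q. (~F(r,r) & D(q,q)))
Push ¬ through the quantifiers and connectives to reach negation normal form:
  (exists t. forall p. (H(p) | H(t))) | (exists m. ~D(m,m)) | (exists r. exists q. (F(r,r) | ~D(q,q)))
Extract every quantifier outward, since the variables are now distinct and don't occur free across branches:
  exists t. forall p. exists m. exists r. exists q. (H(p) | H(t) | ~D(m,m) | F(r,r) | ~D(q,q))

exists t. forall p. exists m. exists r. exists q. (H(p) | H(t) | ~D(m,m) | F(r,r) | ~D(q,q))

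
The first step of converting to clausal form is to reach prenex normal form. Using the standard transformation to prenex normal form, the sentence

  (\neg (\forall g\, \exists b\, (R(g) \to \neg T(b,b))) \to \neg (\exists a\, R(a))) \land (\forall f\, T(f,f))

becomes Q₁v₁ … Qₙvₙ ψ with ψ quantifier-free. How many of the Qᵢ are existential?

1

Rewrite implications/biconditionals: A → B as ¬A ∨ B.
  (\neg \neg (\forall g\, \exists b\, (\neg R(g) \lor \neg T(b,b))) \lor \neg (\exists a\, R(a))) \land (\forall f\, T(f,f))
Push ¬ through the quantifiers and connectives to reach negation normal form:
  ((\forall g\, \exists b\, (\neg R(g) \lor \neg T(b,b))) \lor (\forall a\, \neg R(a))) \land (\forall f\, T(f,f))
Pull the quantifiers to the front (each side's bound variable is not free in the other side):
  \forall g\, \exists b\, \forall a\, \forall f\, ((\neg R(g) \lor \neg T(b,b) \lor \neg R(a)) \land T(f,f))
The prefix is \forall g \exists b \forall a \forall f: 3 universal, 1 existential.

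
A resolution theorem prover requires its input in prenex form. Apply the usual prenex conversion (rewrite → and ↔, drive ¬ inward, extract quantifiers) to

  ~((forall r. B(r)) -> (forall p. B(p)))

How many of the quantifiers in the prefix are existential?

Eliminate → and ↔ using ¬ and ∨.
  ~(~(forall r. B(r)) | (forall p. B(p)))
Move each ¬ inward, flipping quantifiers it crosses:
  (forall r. B(r)) & (exists p. ~B(p))
All bound variables are already distinct, so no renaming is needed.
Finally move all quantifiers to the prefix:
  forall r. exists p. (B(r) & ~B(p))
The prefix is forall r exists p: 1 universal, 1 existential.

1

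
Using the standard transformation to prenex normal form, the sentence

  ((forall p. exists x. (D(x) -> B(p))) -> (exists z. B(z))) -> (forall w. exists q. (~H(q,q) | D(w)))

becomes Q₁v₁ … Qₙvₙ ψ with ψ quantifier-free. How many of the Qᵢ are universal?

First replace A → B with ¬A ∨ B.
  ~(~(forall p. exists x. (~D(x) | B(p))) | (exists z. B(z))) | (forall w. exists q. (~H(q,q) | D(w)))
Drive negations inward (¬∀x A ≡ ∃x ¬A, ¬∃x A ≡ ∀x ¬A, De Morgan for ∧/∨):
  (forall p. exists x. (~D(x) | B(p))) & (forall z. ~B(z)) | (forall w. exists q. (~H(q,q) | D(w)))
All bound variables are already distinct, so no renaming is needed.
Extract every quantifier outward, since the variables are now distinct and don't occur free across branches:
  forall p. exists x. forall z. forall w. exists q. ((~D(x) | B(p)) & ~B(z) | ~H(q,q) | D(w))
The prefix is forall p exists x forall z forall w exists q: 3 universal, 2 existential.

3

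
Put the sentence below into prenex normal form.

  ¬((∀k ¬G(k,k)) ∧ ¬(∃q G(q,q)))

∃k ∃q (G(k,k) ∨ G(q,q))

Drive negations inward (¬∀x A ≡ ∃x ¬A, ¬∃x A ≡ ∀x ¬A, De Morgan for ∧/∨):
  (∃k G(k,k)) ∨ (∃q G(q,q))
All bound variables are already distinct, so no renaming is needed.
Extract every quantifier outward, since the variables are now distinct and don't occur free across branches:
  ∃k ∃q (G(k,k) ∨ G(q,q))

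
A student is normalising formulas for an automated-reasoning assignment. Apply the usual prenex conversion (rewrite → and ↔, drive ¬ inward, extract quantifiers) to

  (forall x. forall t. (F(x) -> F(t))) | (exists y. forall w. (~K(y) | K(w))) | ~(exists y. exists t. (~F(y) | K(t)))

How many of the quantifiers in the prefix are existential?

Rewrite implications/biconditionals: A → B as ¬A ∨ B.
  (forall x. forall t. (~F(x) | F(t))) | (exists y. forall w. (~K(y) | K(w))) | ~(exists y. exists t. (~F(y) | K(t)))
Drive negations inward (¬∀x A ≡ ∃x ¬A, ¬∃x A ≡ ∀x ¬A, De Morgan for ∧/∨):
  (forall x. forall t. (~F(x) | F(t))) | (exists y. forall w. (~K(y) | K(w))) | (forall y. forall t. (F(y) & ~K(t)))
Standardize variables apart so no two quantifiers bind the same name: y↦z1, t↦u1.
  (forall x. forall t. (~F(x) | F(t))) | (exists y. forall w. (~K(y) | K(w))) | (forall z1. forall u1. (F(z1) & ~K(u1)))
Pull the quantifiers to the front (each side's bound variable is not free in the other side):
  forall x. forall t. exists y. forall w. forall z1. forall u1. (~F(x) | F(t) | ~K(y) | K(w) | F(z1) & ~K(u1))
The prefix is forall x forall t exists y forall w forall z1 forall u1: 5 universal, 1 existential.

1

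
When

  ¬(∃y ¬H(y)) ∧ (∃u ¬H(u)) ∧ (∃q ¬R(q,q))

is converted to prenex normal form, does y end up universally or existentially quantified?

universal

Drive negations inward (¬∀x A ≡ ∃x ¬A, ¬∃x A ≡ ∀x ¬A, De Morgan for ∧/∨):
  (∀y H(y)) ∧ (∃u ¬H(u)) ∧ (∃q ¬R(q,q))
Finally move all quantifiers to the prefix:
  ∀y ∃u ∃q (H(y) ∧ ¬H(u) ∧ ¬R(q,q))
The quantifier ∃y sits under an odd number of negations, so it flips to ∀y.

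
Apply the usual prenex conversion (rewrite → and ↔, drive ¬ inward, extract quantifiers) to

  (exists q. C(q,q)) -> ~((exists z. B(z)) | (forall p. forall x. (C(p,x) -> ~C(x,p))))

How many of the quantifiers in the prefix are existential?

2

Eliminate → and ↔ using ¬ and ∨.
  ~(exists q. C(q,q)) | ~((exists z. B(z)) | (forall p. forall x. (~C(p,x) | ~C(x,p))))
Move each ¬ inward, flipping quantifiers it crosses:
  (forall q. ~C(q,q)) | (forall z. ~B(z)) & (exists p. exists x. (C(p,x) & C(x,p)))
Pull the quantifiers to the front (each side's bound variable is not free in the other side):
  forall q. forall z. exists p. exists x. (~C(q,q) | ~B(z) & C(p,x) & C(x,p))
The prefix is forall q forall z exists p exists x: 2 universal, 2 existential.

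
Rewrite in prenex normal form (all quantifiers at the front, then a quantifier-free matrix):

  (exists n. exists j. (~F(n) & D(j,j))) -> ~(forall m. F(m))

Eliminate → and ↔ using ¬ and ∨.
  ~(exists n. exists j. (~F(n) & D(j,j))) | ~(forall m. F(m))
Move each ¬ inward, flipping quantifiers it crosses:
  (forall n. forall j. (F(n) | ~D(j,j))) | (exists m. ~F(m))
All bound variables are already distinct, so no renaming is needed.
Extract every quantifier outward, since the variables are now distinct and don't occur free across branches:
  forall n. forall j. exists m. (F(n) | ~D(j,j) | ~F(m))

forall n. forall j. exists m. (F(n) | ~D(j,j) | ~F(m))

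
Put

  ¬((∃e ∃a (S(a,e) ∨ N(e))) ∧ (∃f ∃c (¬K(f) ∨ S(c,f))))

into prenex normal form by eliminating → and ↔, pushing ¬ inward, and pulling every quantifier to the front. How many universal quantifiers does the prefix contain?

4

Drive negations inward (¬∀x A ≡ ∃x ¬A, ¬∃x A ≡ ∀x ¬A, De Morgan for ∧/∨):
  (∀e ∀a (¬S(a,e) ∧ ¬N(e))) ∨ (∀f ∀c (K(f) ∧ ¬S(c,f)))
All bound variables are already distinct, so no renaming is needed.
Pull the quantifiers to the front (each side's bound variable is not free in the other side):
  ∀e ∀a ∀f ∀c (¬S(a,e) ∧ ¬N(e) ∨ K(f) ∧ ¬S(c,f))
The prefix is ∀e ∀a ∀f ∀c: 4 universal, 0 existential.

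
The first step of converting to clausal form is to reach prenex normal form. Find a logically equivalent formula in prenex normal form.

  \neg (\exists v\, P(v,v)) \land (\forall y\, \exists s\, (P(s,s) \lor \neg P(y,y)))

\forall v\, \forall y\, \exists s\, (\neg P(v,v) \land (P(s,s) \lor \neg P(y,y)))

Drive negations inward (¬∀x A ≡ ∃x ¬A, ¬∃x A ≡ ∀x ¬A, De Morgan for ∧/∨):
  (\forall v\, \neg P(v,v)) \land (\forall y\, \exists s\, (P(s,s) \lor \neg P(y,y)))
Pull the quantifiers to the front (each side's bound variable is not free in the other side):
  \forall v\, \forall y\, \exists s\, (\neg P(v,v) \land (P(s,s) \lor \neg P(y,y)))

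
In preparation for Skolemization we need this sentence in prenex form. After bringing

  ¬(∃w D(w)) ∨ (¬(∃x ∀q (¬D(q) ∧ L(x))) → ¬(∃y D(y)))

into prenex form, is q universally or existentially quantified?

universal

Rewrite implications/biconditionals: A → B as ¬A ∨ B.
  ¬(∃w D(w)) ∨ ¬¬(∃x ∀q (¬D(q) ∧ L(x))) ∨ ¬(∃y D(y))
Push ¬ through the quantifiers and connectives to reach negation normal form:
  (∀w ¬D(w)) ∨ (∃x ∀q (¬D(q) ∧ L(x))) ∨ (∀y ¬D(y))
All bound variables are already distinct, so no renaming is needed.
Finally move all quantifiers to the prefix:
  ∀w ∃x ∀q ∀y (¬D(w) ∨ ¬D(q) ∧ L(x) ∨ ¬D(y))
The quantifier ∀q sits under an even number of negations (counting the antecedent side of each →), so it remains universal.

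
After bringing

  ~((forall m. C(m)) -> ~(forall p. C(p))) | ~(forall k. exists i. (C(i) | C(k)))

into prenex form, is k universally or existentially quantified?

existential

First replace A → B with ¬A ∨ B.
  ~(~(forall m. C(m)) | ~(forall p. C(p))) | ~(forall k. exists i. (C(i) | C(k)))
Push ¬ through the quantifiers and connectives to reach negation normal form:
  (forall m. C(m)) & (forall p. C(p)) | (exists k. forall i. (~C(i) & ~C(k)))
All bound variables are already distinct, so no renaming is needed.
Pull the quantifiers to the front (each side's bound variable is not free in the other side):
  forall m. forall p. exists k. forall i. (C(m) & C(p) | ~C(i) & ~C(k))
The quantifier forall k sits under an odd number of negations (counting the antecedent side of each →), so it flips to exists k.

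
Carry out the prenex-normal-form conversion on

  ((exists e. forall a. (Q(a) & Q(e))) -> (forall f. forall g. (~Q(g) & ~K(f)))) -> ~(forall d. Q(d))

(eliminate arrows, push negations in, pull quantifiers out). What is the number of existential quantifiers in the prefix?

First replace A → B with ¬A ∨ B.
  ~(~(exists e. forall a. (Q(a) & Q(e))) | (forall f. forall g. (~Q(g) & ~K(f)))) | ~(forall d. Q(d))
Push ¬ through the quantifiers and connectives to reach negation normal form:
  (exists e. forall a. (Q(a) & Q(e))) & (exists f. exists g. (Q(g) | K(f))) | (exists d. ~Q(d))
Pull the quantifiers to the front (each side's bound variable is not free in the other side):
  exists e. forall a. exists f. exists g. exists d. (Q(a) & Q(e) & (Q(g) | K(f)) | ~Q(d))
The prefix is exists e forall a exists f exists g exists d: 1 universal, 4 existential.

4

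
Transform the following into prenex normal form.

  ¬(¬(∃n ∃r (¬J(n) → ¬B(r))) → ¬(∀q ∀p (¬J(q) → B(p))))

First replace A → B with ¬A ∨ B.
  ¬(¬¬(∃n ∃r (¬¬J(n) ∨ ¬B(r))) ∨ ¬(∀q ∀p (¬¬J(q) ∨ B(p))))
Push ¬ through the quantifiers and connectives to reach negation normal form:
  (∀n ∀r (¬J(n) ∧ B(r))) ∧ (∀q ∀p (J(q) ∨ B(p)))
Pull the quantifiers to the front (each side's bound variable is not free in the other side):
  ∀n ∀r ∀q ∀p (¬J(n) ∧ B(r) ∧ (J(q) ∨ B(p)))

∀n ∀r ∀q ∀p (¬J(n) ∧ B(r) ∧ (J(q) ∨ B(p)))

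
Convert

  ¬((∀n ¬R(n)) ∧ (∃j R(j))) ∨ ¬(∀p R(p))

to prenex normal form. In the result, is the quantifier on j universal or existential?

universal

Move each ¬ inward, flipping quantifiers it crosses:
  (∃n R(n)) ∨ (∀j ¬R(j)) ∨ (∃p ¬R(p))
Pull the quantifiers to the front (each side's bound variable is not free in the other side):
  ∃n ∀j ∃p (R(n) ∨ ¬R(j) ∨ ¬R(p))
The quantifier ∃j sits under an odd number of negations, so it flips to ∀j.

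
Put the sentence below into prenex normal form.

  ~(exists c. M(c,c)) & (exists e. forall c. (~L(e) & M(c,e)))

Move each ¬ inward, flipping quantifiers it crosses:
  (forall c. ~M(c,c)) & (exists e. forall c. (~L(e) & M(c,e)))
Rename bound variables to avoid capture: c↦v.
  (forall c. ~M(c,c)) & (exists e. forall v. (~L(e) & M(v,e)))
Finally move all quantifiers to the prefix:
  forall c. exists e. forall v. (~M(c,c) & ~L(e) & M(v,e))

forall c. exists e. forall v. (~M(c,c) & ~L(e) & M(v,e))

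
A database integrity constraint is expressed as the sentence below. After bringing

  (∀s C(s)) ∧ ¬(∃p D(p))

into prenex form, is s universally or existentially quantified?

Move each ¬ inward, flipping quantifiers it crosses:
  (∀s C(s)) ∧ (∀p ¬D(p))
Pull the quantifiers to the front (each side's bound variable is not free in the other side):
  ∀s ∀p (C(s) ∧ ¬D(p))
The quantifier ∀s sits under an even number of negations, so it remains universal.

universal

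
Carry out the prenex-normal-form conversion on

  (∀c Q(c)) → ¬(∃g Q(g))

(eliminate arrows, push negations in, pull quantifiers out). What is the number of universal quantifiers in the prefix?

First replace A → B with ¬A ∨ B.
  ¬(∀c Q(c)) ∨ ¬(∃g Q(g))
Push ¬ through the quantifiers and connectives to reach negation normal form:
  (∃c ¬Q(c)) ∨ (∀g ¬Q(g))
Pull the quantifiers to the front (each side's bound variable is not free in the other side):
  ∃c ∀g (¬Q(c) ∨ ¬Q(g))
The prefix is ∃c ∀g: 1 universal, 1 existential.

1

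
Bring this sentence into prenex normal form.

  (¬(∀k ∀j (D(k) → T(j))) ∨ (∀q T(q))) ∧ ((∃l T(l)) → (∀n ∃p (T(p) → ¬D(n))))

∃k ∃j ∀q ∀l ∀n ∃p ((D(k) ∧ ¬T(j) ∨ T(q)) ∧ (¬T(l) ∨ ¬T(p) ∨ ¬D(n)))

First replace A → B with ¬A ∨ B.
  (¬(∀k ∀j (¬D(k) ∨ T(j))) ∨ (∀q T(q))) ∧ (¬(∃l T(l)) ∨ (∀n ∃p (¬T(p) ∨ ¬D(n))))
Drive negations inward (¬∀x A ≡ ∃x ¬A, ¬∃x A ≡ ∀x ¬A, De Morgan for ∧/∨):
  ((∃k ∃j (D(k) ∧ ¬T(j))) ∨ (∀q T(q))) ∧ ((∀l ¬T(l)) ∨ (∀n ∃p (¬T(p) ∨ ¬D(n))))
All bound variables are already distinct, so no renaming is needed.
Finally move all quantifiers to the prefix:
  ∃k ∃j ∀q ∀l ∀n ∃p ((D(k) ∧ ¬T(j) ∨ T(q)) ∧ (¬T(l) ∨ ¬T(p) ∨ ¬D(n)))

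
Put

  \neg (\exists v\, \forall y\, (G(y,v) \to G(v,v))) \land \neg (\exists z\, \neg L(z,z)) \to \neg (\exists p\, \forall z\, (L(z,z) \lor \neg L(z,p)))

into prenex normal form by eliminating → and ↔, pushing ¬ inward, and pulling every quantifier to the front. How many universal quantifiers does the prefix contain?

Eliminate → and ↔ using ¬ and ∨.
  \neg (\neg (\exists v\, \forall y\, (\neg G(y,v) \lor G(v,v))) \land \neg (\exists z\, \neg L(z,z))) \lor \neg (\exists p\, \forall z\, (L(z,z) \lor \neg L(z,p)))
Push ¬ through the quantifiers and connectives to reach negation normal form:
  (\exists v\, \forall y\, (\neg G(y,v) \lor G(v,v))) \lor (\exists z\, \neg L(z,z)) \lor (\forall p\, \exists z\, (\neg L(z,z) \land L(z,p)))
Standardize variables apart so no two quantifiers bind the same name: z↦w1.
  (\exists v\, \forall y\, (\neg G(y,v) \lor G(v,v))) \lor (\exists z\, \neg L(z,z)) \lor (\forall p\, \exists w1\, (\neg L(w1,w1) \land L(w1,p)))
Extract every quantifier outward, since the variables are now distinct and don't occur free across branches:
  \exists v\, \forall y\, \exists z\, \forall p\, \exists w1\, (\neg G(y,v) \lor G(v,v) \lor \neg L(z,z) \lor \neg L(w1,w1) \land L(w1,p))
The prefix is \exists v \forall y \exists z \forall p \exists w1: 2 universal, 3 existential.

2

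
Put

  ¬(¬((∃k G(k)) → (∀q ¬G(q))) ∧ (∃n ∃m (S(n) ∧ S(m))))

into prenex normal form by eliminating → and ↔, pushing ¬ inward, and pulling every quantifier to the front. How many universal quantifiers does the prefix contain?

4

Rewrite implications/biconditionals: A → B as ¬A ∨ B.
  ¬(¬(¬(∃k G(k)) ∨ (∀q ¬G(q))) ∧ (∃n ∃m (S(n) ∧ S(m))))
Move each ¬ inward, flipping quantifiers it crosses:
  (∀k ¬G(k)) ∨ (∀q ¬G(q)) ∨ (∀n ∀m (¬S(n) ∨ ¬S(m)))
Finally move all quantifiers to the prefix:
  ∀k ∀q ∀n ∀m (¬G(k) ∨ ¬G(q) ∨ ¬S(n) ∨ ¬S(m))
The prefix is ∀k ∀q ∀n ∀m: 4 universal, 0 existential.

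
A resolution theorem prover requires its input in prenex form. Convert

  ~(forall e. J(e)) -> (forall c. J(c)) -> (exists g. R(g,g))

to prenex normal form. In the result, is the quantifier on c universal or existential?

First replace A → B with ¬A ∨ B.
  ~~(forall e. J(e)) | ~(forall c. J(c)) | (exists g. R(g,g))
Push ¬ through the quantifiers and connectives to reach negation normal form:
  (forall e. J(e)) | (exists c. ~J(c)) | (exists g. R(g,g))
Extract every quantifier outward, since the variables are now distinct and don't occur free across branches:
  forall e. exists c. exists g. (J(e) | ~J(c) | R(g,g))
The quantifier forall c sits under an odd number of negations (counting the antecedent side of each →), so it flips to exists c.

existential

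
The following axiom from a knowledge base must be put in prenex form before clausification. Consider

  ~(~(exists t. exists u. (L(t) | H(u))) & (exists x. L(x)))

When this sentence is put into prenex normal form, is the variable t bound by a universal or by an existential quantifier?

existential

Push ¬ through the quantifiers and connectives to reach negation normal form:
  (exists t. exists u. (L(t) | H(u))) | (forall x. ~L(x))
All bound variables are already distinct, so no renaming is needed.
Extract every quantifier outward, since the variables are now distinct and don't occur free across branches:
  exists t. exists u. forall x. (L(t) | H(u) | ~L(x))
The quantifier exists t sits under an even number of negations, so it remains existential.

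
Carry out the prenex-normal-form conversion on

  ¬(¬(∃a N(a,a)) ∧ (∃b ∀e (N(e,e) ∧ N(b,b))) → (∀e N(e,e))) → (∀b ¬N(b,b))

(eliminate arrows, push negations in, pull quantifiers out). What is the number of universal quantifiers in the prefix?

3

First replace A → B with ¬A ∨ B.
  ¬¬(¬(¬(∃a N(a,a)) ∧ (∃b ∀e (N(e,e) ∧ N(b,b)))) ∨ (∀e N(e,e))) ∨ (∀b ¬N(b,b))
Push ¬ through the quantifiers and connectives to reach negation normal form:
  (∃a N(a,a)) ∨ (∀b ∃e (¬N(e,e) ∨ ¬N(b,b))) ∨ (∀e N(e,e)) ∨ (∀b ¬N(b,b))
Rename bound variables to avoid capture: e↦u1, b↦u.
  (∃a N(a,a)) ∨ (∀b ∃e (¬N(e,e) ∨ ¬N(b,b))) ∨ (∀u1 N(u1,u1)) ∨ (∀u ¬N(u,u))
Finally move all quantifiers to the prefix:
  ∃a ∀b ∃e ∀u1 ∀u (N(a,a) ∨ ¬N(e,e) ∨ ¬N(b,b) ∨ N(u1,u1) ∨ ¬N(u,u))
The prefix is ∃a ∀b ∃e ∀u1 ∀u: 3 universal, 2 existential.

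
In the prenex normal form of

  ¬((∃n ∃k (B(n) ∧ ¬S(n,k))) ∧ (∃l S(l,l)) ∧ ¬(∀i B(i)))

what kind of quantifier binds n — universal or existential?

Push ¬ through the quantifiers and connectives to reach negation normal form:
  (∀n ∀k (¬B(n) ∨ S(n,k))) ∨ (∀l ¬S(l,l)) ∨ (∀i B(i))
All bound variables are already distinct, so no renaming is needed.
Extract every quantifier outward, since the variables are now distinct and don't occur free across branches:
  ∀n ∀k ∀l ∀i (¬B(n) ∨ S(n,k) ∨ ¬S(l,l) ∨ B(i))
The quantifier ∃n sits under an odd number of negations, so it flips to ∀n.

universal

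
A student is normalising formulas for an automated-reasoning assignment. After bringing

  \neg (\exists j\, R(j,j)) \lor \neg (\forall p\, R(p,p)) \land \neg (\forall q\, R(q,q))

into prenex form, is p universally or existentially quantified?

Push ¬ through the quantifiers and connectives to reach negation normal form:
  (\forall j\, \neg R(j,j)) \lor (\exists p\, \neg R(p,p)) \land (\exists q\, \neg R(q,q))
All bound variables are already distinct, so no renaming is needed.
Pull the quantifiers to the front (each side's bound variable is not free in the other side):
  \forall j\, \exists p\, \exists q\, (\neg R(j,j) \lor \neg R(p,p) \land \neg R(q,q))
The quantifier \forall p sits under an odd number of negations, so it flips to \exists p.

existential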